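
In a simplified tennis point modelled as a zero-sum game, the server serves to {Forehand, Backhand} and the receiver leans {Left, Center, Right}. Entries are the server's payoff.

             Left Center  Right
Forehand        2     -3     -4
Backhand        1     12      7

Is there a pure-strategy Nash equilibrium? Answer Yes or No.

No

Row minima: Forehand → -4, Backhand → 1; maximin = 1.
Column maxima: Left → 2, Center → 12, Right → 7; minimax = 2.
1 ≠ 2, so no pure-strategy equilibrium exists.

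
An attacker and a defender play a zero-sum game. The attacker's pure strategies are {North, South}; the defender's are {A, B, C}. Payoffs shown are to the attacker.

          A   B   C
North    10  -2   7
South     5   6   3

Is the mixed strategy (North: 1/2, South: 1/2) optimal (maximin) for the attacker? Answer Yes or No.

No

Against A this mix gives (1/2)·10 + (1/2)·5 = 15/2.
Against B this mix gives (1/2)·(-2) + (1/2)·6 = 2.
Against C this mix gives (1/2)·7 + (1/2)·3 = 5.
The defender will play B, holding the attacker to 2. Shifting weight toward the row that does better against B would raise this floor (the equalizing mix achieves 4 against both B and C), so the proposed strategy is not optimal.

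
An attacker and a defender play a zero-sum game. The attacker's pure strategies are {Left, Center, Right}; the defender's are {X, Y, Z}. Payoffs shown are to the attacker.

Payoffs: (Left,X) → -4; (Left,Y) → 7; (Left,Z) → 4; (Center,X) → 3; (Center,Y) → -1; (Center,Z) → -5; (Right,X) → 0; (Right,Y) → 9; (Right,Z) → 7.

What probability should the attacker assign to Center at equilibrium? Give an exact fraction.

7/15

Row minima: Left → -4, Center → -5, Right → 0; maximin = 0.
Column maxima: X → 3, Y → 9, Z → 7; minimax = 3.
0 ≠ 3, so there is no saddle point; optimal play is mixed.
Left is strictly dominated by Right, so the attacker never plays it.
Y is strictly dominated by Z (it gives the attacker strictly more in every row), so the defender never plays it.
On the remaining 2×2 (Center, Right vs X, Z):
Let the attacker play Center with probability p. Expected payoff against X: 3p + 0(1−p) = 3p; against Z: (-5)p + 7(1−p) = −12p + 7.
Setting these equal: 3p = −12p + 7 ⇒ 15p = 7 ⇒ p = 7/15, and the value is (3)·(7/15) = 7/5.
For the defender: with q = P(X), equating Center's and Right's payoffs gives 8q − 5 = −7q + 7 ⇒ q = 4/5.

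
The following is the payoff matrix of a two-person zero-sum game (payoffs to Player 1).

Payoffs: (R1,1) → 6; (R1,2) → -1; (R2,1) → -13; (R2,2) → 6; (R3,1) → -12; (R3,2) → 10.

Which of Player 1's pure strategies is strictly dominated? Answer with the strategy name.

R2

R3 gives a strictly higher payoff than R2 against every column: -12 > -13, 10 > 6.
So R2 is strictly dominated and Player 1 never plays it.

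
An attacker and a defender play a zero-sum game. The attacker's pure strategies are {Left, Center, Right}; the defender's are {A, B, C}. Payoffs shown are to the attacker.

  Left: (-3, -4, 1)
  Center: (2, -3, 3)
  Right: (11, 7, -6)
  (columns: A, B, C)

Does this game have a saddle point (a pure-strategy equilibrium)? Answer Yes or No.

Row minima: Left → -4, Center → -3, Right → -6; maximin = -3.
Column maxima: A → 11, B → 7, C → 3; minimax = 3.
-3 ≠ 3, so no pure-strategy equilibrium exists.

No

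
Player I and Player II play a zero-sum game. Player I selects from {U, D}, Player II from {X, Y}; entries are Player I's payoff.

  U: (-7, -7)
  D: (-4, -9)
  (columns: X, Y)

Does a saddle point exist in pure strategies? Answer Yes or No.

Yes

Row minima: U → -7, D → -9; maximin = -7.
Column maxima: X → -4, Y → -7; minimax = -7.
maximin = minimax = -7, so a saddle point exists.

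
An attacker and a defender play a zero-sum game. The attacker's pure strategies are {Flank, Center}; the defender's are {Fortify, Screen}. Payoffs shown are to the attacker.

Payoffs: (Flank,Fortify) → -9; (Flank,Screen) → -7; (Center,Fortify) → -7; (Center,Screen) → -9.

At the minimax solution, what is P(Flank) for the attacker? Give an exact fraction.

Row minima: Flank → -9, Center → -9; maximin = -9.
Column maxima: Fortify → -7, Screen → -7; minimax = -7.
-9 ≠ -7, so there is no saddle point; optimal play is mixed.
Let the attacker play Flank with probability p. Expected payoff against Fortify: (-9)p + (-7)(1−p) = −2p − 7; against Screen: (-7)p + (-9)(1−p) = 2p − 9.
Setting these equal: −2p − 7 = 2p − 9 ⇒ −4p = -2 ⇒ p = 1/2, and the value is (-2)·(1/2) − 7 = -8.
For the defender: with q = P(Fortify), equating Flank's and Center's payoffs gives −2q − 7 = 2q − 9 ⇒ q = 1/2.

1/2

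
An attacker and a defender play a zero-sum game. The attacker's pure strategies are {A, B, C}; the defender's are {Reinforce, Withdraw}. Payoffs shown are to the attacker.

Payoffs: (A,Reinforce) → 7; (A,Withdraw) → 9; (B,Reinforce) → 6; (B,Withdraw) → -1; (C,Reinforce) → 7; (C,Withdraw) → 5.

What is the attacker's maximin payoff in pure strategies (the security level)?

Row minima: A → 7, B → -1, C → 5.
The best of these is 7.

7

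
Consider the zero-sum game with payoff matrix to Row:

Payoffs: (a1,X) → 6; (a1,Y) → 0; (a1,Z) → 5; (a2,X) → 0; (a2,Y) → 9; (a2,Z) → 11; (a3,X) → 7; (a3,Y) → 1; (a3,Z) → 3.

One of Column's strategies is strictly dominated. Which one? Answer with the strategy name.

Y holds Row's payoff strictly below Z in every row: 0 < 5, 9 < 11, 1 < 3.
So Z is strictly dominated for Column.

Z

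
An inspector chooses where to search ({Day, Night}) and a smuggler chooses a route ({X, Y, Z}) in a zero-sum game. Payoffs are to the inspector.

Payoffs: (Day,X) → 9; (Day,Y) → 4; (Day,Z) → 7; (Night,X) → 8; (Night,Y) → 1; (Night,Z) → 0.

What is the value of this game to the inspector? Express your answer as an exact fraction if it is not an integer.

4

Row minima: Day → 4, Night → 0; maximin = 4.
Column maxima: X → 9, Y → 4, Z → 7; minimax = 4.
Since maximin = minimax = 4, there is a saddle point and the value is 4.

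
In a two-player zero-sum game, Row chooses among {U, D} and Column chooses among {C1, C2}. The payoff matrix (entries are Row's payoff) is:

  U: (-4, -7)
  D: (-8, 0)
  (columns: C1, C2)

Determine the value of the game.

Row minima: U → -7, D → -8; maximin = -7.
Column maxima: C1 → -4, C2 → 0; minimax = -4.
-7 ≠ -4, so there is no saddle point; optimal play is mixed.
Let Row play U with probability p. Expected payoff against C1: (-4)p + (-8)(1−p) = 4p − 8; against C2: (-7)p + 0(1−p) = −7p.
Setting these equal: 4p − 8 = −7p ⇒ 11p = 8 ⇒ p = 8/11, and the value is (4)·(8/11) − 8 = -56/11.
For Column: with q = P(C1), equating U's and D's payoffs gives 3q − 7 = −8q ⇒ q = 7/11.

-56/11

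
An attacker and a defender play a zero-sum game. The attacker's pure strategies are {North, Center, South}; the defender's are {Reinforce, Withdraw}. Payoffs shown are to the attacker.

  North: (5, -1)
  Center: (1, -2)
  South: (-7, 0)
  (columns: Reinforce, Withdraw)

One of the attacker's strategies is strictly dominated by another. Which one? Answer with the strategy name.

Center

North gives a strictly higher payoff than Center against every column: 5 > 1, -1 > -2.
So Center is strictly dominated and the attacker never plays it.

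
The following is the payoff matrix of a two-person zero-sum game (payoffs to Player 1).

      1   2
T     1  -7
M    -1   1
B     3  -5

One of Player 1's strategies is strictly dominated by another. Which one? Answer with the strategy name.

T

B gives a strictly higher payoff than T against every column: 3 > 1, -5 > -7.
So T is strictly dominated and Player 1 never plays it.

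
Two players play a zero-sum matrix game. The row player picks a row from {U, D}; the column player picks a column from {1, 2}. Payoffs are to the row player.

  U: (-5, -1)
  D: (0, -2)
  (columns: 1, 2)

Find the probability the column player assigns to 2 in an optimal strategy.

Row minima: U → -5, D → -2; maximin = -2.
Column maxima: 1 → 0, 2 → -1; minimax = -1.
-2 ≠ -1, so there is no saddle point; optimal play is mixed.
Let the row player play U with probability p. Expected payoff against 1: (-5)p + 0(1−p) = −5p; against 2: (-1)p + (-2)(1−p) = p − 2.
Setting these equal: −5p = p − 2 ⇒ −6p = -2 ⇒ p = 1/3, and the value is (-5)·(1/3) = -5/3.
For the column player: with q = P(1), equating U's and D's payoffs gives −4q − 1 = 2q − 2 ⇒ q = 1/6.

5/6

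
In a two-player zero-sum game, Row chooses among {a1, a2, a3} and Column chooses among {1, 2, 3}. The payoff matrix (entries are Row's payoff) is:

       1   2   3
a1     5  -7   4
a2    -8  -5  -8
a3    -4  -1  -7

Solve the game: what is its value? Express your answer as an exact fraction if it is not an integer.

Row minima: a1 → -7, a2 → -8, a3 → -7; maximin = -7.
Column maxima: 1 → 5, 2 → -1, 3 → 4; minimax = -1.
-7 ≠ -1, so there is no saddle point; optimal play is mixed.
a2 is strictly dominated by a3, so Row never plays it.
With a2 eliminated, 1 is strictly dominated by 3 (it gives Row strictly more in every remaining row), so Column never plays it.
On the remaining 2×2 (a1, a3 vs 2, 3):
Let Row play a1 with probability p. Expected payoff against 2: (-7)p + (-1)(1−p) = −6p − 1; against 3: 4p + (-7)(1−p) = 11p − 7.
Setting these equal: −6p − 1 = 11p − 7 ⇒ −17p = -6 ⇒ p = 6/17, and the value is (-6)·(6/17) − 1 = -53/17.
For Column: with q = P(2), equating a1's and a3's payoffs gives −11q + 4 = 6q − 7 ⇒ q = 11/17.

-53/17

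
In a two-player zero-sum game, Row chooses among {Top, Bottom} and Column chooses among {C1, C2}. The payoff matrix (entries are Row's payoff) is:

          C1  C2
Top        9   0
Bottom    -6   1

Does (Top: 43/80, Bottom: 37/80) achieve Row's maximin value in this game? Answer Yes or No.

No

Against C1 this mix gives (43/80)·9 + (37/80)·(-6) = 33/16.
Against C2 this mix gives (43/80)·0 + (37/80)·1 = 37/80.
Column will play C2, holding Row to 37/80. Shifting weight toward the row that does better against C2 would raise this floor (the equalizing mix achieves 9/16 against both C2 and C1), so the proposed strategy is not optimal.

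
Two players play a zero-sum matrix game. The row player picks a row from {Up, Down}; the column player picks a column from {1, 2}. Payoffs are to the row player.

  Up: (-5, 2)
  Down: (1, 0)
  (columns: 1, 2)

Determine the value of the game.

Row minima: Up → -5, Down → 0; maximin = 0.
Column maxima: 1 → 1, 2 → 2; minimax = 1.
0 ≠ 1, so there is no saddle point; optimal play is mixed.
Let the row player play Up with probability p. Expected payoff against 1: (-5)p + 1(1−p) = −6p + 1; against 2: 2p + 0(1−p) = 2p.
Setting these equal: −6p + 1 = 2p ⇒ −8p = -1 ⇒ p = 1/8, and the value is (-6)·(1/8) + 1 = 1/4.
For the column player: with q = P(1), equating Up's and Down's payoffs gives −7q + 2 = q ⇒ q = 1/4.

1/4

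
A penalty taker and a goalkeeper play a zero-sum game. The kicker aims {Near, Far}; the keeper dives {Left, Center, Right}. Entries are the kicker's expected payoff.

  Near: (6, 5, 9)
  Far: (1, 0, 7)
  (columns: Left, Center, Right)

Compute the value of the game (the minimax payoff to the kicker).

5

Row minima: Near → 5, Far → 0; maximin = 5.
Column maxima: Left → 6, Center → 5, Right → 9; minimax = 5.
Since maximin = minimax = 5, there is a saddle point and the value is 5.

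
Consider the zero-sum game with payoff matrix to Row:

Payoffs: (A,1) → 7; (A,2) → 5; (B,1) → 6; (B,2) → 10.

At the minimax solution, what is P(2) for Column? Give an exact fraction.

1/6

Row minima: A → 5, B → 6; maximin = 6.
Column maxima: 1 → 7, 2 → 10; minimax = 7.
6 ≠ 7, so there is no saddle point; optimal play is mixed.
Let Row play A with probability p. Expected payoff against 1: 7p + 6(1−p) = p + 6; against 2: 5p + 10(1−p) = −5p + 10.
Setting these equal: p + 6 = −5p + 10 ⇒ 6p = 4 ⇒ p = 2/3, and the value is (1)·(2/3) + 6 = 20/3.
For Column: with q = P(1), equating A's and B's payoffs gives 2q + 5 = −4q + 10 ⇒ q = 5/6.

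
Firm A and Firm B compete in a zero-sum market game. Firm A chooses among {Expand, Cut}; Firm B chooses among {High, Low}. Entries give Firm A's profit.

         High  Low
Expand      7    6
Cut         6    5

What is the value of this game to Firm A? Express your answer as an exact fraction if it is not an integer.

Row minima: Expand → 6, Cut → 5; maximin = 6.
Column maxima: High → 7, Low → 6; minimax = 6.
Since maximin = minimax = 6, there is a saddle point and the value is 6.

6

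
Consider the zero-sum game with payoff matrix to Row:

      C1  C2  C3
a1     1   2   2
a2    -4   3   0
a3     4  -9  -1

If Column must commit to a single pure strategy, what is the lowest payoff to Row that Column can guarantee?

2

Column maxima: C1 → 4, C2 → 3, C3 → 2.
The smallest of these is 2.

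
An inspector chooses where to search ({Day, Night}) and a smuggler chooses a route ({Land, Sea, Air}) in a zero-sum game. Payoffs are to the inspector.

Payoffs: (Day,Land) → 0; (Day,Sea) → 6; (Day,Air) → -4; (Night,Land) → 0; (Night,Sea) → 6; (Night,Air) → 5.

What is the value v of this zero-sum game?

0

Row minima: Day → -4, Night → 0; maximin = 0.
Column maxima: Land → 0, Sea → 6, Air → 5; minimax = 0.
Since maximin = minimax = 0, there is a saddle point and the value is 0.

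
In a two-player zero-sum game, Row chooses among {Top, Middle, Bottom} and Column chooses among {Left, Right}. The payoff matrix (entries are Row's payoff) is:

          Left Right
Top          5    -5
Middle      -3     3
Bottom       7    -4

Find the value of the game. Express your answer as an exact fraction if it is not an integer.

9/17

Row minima: Top → -5, Middle → -3, Bottom → -4; maximin = -3.
Column maxima: Left → 7, Right → 3; minimax = 3.
-3 ≠ 3, so there is no saddle point; optimal play is mixed.
Top is strictly dominated by Bottom, so Row never plays it.
On the remaining 2×2 (Middle, Bottom vs Left, Right):
Let Row play Middle with probability p. Expected payoff against Left: (-3)p + 7(1−p) = −10p + 7; against Right: 3p + (-4)(1−p) = 7p − 4.
Setting these equal: −10p + 7 = 7p − 4 ⇒ −17p = -11 ⇒ p = 11/17, and the value is (-10)·(11/17) + 7 = 9/17.
For Column: with q = P(Left), equating Middle's and Bottom's payoffs gives −6q + 3 = 11q − 4 ⇒ q = 7/17.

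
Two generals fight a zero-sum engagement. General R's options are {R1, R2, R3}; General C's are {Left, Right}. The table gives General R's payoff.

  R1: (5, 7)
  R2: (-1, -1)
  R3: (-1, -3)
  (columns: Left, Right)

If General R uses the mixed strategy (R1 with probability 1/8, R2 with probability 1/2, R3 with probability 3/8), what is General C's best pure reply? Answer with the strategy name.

If General C plays Left, General R's expected payoff is (1/8)·5 + (1/2)·(-1) + (3/8)·(-1) = -1/4.
If General C plays Right, General R's expected payoff is (1/8)·7 + (1/2)·(-1) + (3/8)·(-3) = -3/4.
General C minimizes General R's payoff; the smallest is -3/4, so the best response is Right.

Right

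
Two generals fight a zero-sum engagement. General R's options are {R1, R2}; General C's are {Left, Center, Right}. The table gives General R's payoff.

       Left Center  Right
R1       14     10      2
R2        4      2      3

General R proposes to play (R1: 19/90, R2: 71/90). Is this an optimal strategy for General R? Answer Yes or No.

No

Against Left this mix gives (19/90)·14 + (71/90)·4 = 55/9.
Against Center this mix gives (19/90)·10 + (71/90)·2 = 166/45.
Against Right this mix gives (19/90)·2 + (71/90)·3 = 251/90.
General C will play Right, holding General R to 251/90. Shifting weight toward the row that does better against Right would raise this floor (the equalizing mix achieves 26/9 against both Right and Center), so the proposed strategy is not optimal.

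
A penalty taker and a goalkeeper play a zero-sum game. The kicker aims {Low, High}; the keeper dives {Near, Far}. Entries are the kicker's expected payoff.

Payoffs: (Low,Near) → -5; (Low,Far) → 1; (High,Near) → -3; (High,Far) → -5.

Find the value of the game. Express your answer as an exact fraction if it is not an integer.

-7/2

Row minima: Low → -5, High → -5; maximin = -5.
Column maxima: Near → -3, Far → 1; minimax = -3.
-5 ≠ -3, so there is no saddle point; optimal play is mixed.
Let the kicker play Low with probability p. Expected payoff against Near: (-5)p + (-3)(1−p) = −2p − 3; against Far: 1p + (-5)(1−p) = 6p − 5.
Setting these equal: −2p − 3 = 6p − 5 ⇒ −8p = -2 ⇒ p = 1/4, and the value is (-2)·(1/4) − 3 = -7/2.
For the keeper: with q = P(Near), equating Low's and High's payoffs gives −6q + 1 = 2q − 5 ⇒ q = 3/4.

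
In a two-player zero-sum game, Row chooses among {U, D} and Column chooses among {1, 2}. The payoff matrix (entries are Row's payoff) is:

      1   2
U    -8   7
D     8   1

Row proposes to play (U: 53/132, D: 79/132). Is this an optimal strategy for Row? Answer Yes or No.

No

Against 1 this mix gives (53/132)·(-8) + (79/132)·8 = 52/33.
Against 2 this mix gives (53/132)·7 + (79/132)·1 = 75/22.
Column will play 1, holding Row to 52/33. Shifting weight toward the row that does better against 1 would raise this floor (the equalizing mix achieves 32/11 against both 1 and 2), so the proposed strategy is not optimal.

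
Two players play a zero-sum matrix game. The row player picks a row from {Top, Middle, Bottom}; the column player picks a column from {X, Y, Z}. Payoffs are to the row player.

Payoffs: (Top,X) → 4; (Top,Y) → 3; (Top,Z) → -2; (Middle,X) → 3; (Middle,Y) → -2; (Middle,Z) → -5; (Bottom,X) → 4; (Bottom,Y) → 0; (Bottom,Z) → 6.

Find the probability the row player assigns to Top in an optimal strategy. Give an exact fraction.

6/11

Row minima: Top → -2, Middle → -5, Bottom → 0; maximin = 0.
Column maxima: X → 4, Y → 3, Z → 6; minimax = 3.
0 ≠ 3, so there is no saddle point; optimal play is mixed.
Middle is strictly dominated by Top, so the row player never plays it.
X is strictly dominated by Y (it gives the row player strictly more in every row), so the column player never plays it.
On the remaining 2×2 (Top, Bottom vs Y, Z):
Let the row player play Top with probability p. Expected payoff against Y: 3p + 0(1−p) = 3p; against Z: (-2)p + 6(1−p) = −8p + 6.
Setting these equal: 3p = −8p + 6 ⇒ 11p = 6 ⇒ p = 6/11, and the value is (3)·(6/11) = 18/11.
For the column player: with q = P(Y), equating Top's and Bottom's payoffs gives 5q − 2 = −6q + 6 ⇒ q = 8/11.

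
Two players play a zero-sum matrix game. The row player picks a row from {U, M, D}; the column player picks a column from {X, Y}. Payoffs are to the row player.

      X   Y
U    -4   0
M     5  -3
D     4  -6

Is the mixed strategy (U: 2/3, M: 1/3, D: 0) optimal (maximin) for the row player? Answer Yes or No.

Against X this mix gives (2/3)·(-4) + (1/3)·5 = -1.
Against Y this mix gives (2/3)·0 + (1/3)·(-3) = -1.
All of the column player's active replies (X, Y) yield -1, and no column does worse for the row player. The mix makes the column player indifferent and guarantees -1, so it is optimal.

Yes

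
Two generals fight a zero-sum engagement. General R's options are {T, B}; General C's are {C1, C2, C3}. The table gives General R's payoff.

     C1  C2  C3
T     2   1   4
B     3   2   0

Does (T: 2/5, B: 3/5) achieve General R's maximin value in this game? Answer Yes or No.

Yes

Against C1 this mix gives (2/5)·2 + (3/5)·3 = 13/5.
Against C2 this mix gives (2/5)·1 + (3/5)·2 = 8/5.
Against C3 this mix gives (2/5)·4 + (3/5)·0 = 8/5.
All of General C's active replies (C2, C3) yield 8/5, and no column does worse for General R. The mix makes General C indifferent and guarantees 8/5, so it is optimal.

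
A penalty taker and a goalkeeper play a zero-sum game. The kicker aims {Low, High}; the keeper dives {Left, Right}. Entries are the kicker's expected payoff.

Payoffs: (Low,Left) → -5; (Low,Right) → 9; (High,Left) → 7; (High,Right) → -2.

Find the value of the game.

Row minima: Low → -5, High → -2; maximin = -2.
Column maxima: Left → 7, Right → 9; minimax = 7.
-2 ≠ 7, so there is no saddle point; optimal play is mixed.
Let the kicker play Low with probability p. Expected payoff against Left: (-5)p + 7(1−p) = −12p + 7; against Right: 9p + (-2)(1−p) = 11p − 2.
Setting these equal: −12p + 7 = 11p − 2 ⇒ −23p = -9 ⇒ p = 9/23, and the value is (-12)·(9/23) + 7 = 53/23.
For the keeper: with q = P(Left), equating Low's and High's payoffs gives −14q + 9 = 9q − 2 ⇒ q = 11/23.

53/23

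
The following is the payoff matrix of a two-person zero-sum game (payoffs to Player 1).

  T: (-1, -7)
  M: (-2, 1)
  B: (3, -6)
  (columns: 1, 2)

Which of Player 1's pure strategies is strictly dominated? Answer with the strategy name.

T

B gives a strictly higher payoff than T against every column: 3 > -1, -6 > -7.
So T is strictly dominated and Player 1 never plays it.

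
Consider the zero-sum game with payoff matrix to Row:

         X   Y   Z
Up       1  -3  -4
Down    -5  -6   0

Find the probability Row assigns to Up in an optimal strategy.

Row minima: Up → -4, Down → -6; maximin = -4.
Column maxima: X → 1, Y → -3, Z → 0; minimax = -3.
-4 ≠ -3, so there is no saddle point; optimal play is mixed.
X is strictly dominated by Y (it gives Row strictly more in every row), so Column never plays it.
On the remaining 2×2 (Up, Down vs Y, Z):
Let Row play Up with probability p. Expected payoff against Y: (-3)p + (-6)(1−p) = 3p − 6; against Z: (-4)p + 0(1−p) = −4p.
Setting these equal: 3p − 6 = −4p ⇒ 7p = 6 ⇒ p = 6/7, and the value is (3)·(6/7) − 6 = -24/7.
For Column: with q = P(Y), equating Up's and Down's payoffs gives q − 4 = −6q ⇒ q = 4/7.

6/7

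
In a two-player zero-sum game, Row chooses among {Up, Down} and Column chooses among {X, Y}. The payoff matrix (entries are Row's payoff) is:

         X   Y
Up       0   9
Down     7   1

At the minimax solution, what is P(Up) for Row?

Row minima: Up → 0, Down → 1; maximin = 1.
Column maxima: X → 7, Y → 9; minimax = 7.
1 ≠ 7, so there is no saddle point; optimal play is mixed.
Let Row play Up with probability p. Expected payoff against X: 0p + 7(1−p) = −7p + 7; against Y: 9p + 1(1−p) = 8p + 1.
Setting these equal: −7p + 7 = 8p + 1 ⇒ −15p = -6 ⇒ p = 2/5, and the value is (-7)·(2/5) + 7 = 21/5.
For Column: with q = P(X), equating Up's and Down's payoffs gives −9q + 9 = 6q + 1 ⇒ q = 8/15.

2/5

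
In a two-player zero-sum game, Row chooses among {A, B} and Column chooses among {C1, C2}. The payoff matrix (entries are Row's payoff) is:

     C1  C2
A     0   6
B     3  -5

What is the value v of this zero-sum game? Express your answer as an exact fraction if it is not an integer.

Row minima: A → 0, B → -5; maximin = 0.
Column maxima: C1 → 3, C2 → 6; minimax = 3.
0 ≠ 3, so there is no saddle point; optimal play is mixed.
Let Row play A with probability p. Expected payoff against C1: 0p + 3(1−p) = −3p + 3; against C2: 6p + (-5)(1−p) = 11p − 5.
Setting these equal: −3p + 3 = 11p − 5 ⇒ −14p = -8 ⇒ p = 4/7, and the value is (-3)·(4/7) + 3 = 9/7.
For Column: with q = P(C1), equating A's and B's payoffs gives −6q + 6 = 8q − 5 ⇒ q = 11/14.

9/7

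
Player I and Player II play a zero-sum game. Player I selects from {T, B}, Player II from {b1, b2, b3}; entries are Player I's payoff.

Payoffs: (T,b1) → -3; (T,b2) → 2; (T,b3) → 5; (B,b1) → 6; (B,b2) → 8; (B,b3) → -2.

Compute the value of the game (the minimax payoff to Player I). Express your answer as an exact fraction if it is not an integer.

3/2

Row minima: T → -3, B → -2; maximin = -2.
Column maxima: b1 → 6, b2 → 8, b3 → 5; minimax = 5.
-2 ≠ 5, so there is no saddle point; optimal play is mixed.
b2 is strictly dominated by b1 (it gives Player I strictly more in every row), so Player II never plays it.
On the remaining 2×2 (T, B vs b1, b3):
Let Player I play T with probability p. Expected payoff against b1: (-3)p + 6(1−p) = −9p + 6; against b3: 5p + (-2)(1−p) = 7p − 2.
Setting these equal: −9p + 6 = 7p − 2 ⇒ −16p = -8 ⇒ p = 1/2, and the value is (-9)·(1/2) + 6 = 3/2.
For Player II: with q = P(b1), equating T's and B's payoffs gives −8q + 5 = 8q − 2 ⇒ q = 7/16.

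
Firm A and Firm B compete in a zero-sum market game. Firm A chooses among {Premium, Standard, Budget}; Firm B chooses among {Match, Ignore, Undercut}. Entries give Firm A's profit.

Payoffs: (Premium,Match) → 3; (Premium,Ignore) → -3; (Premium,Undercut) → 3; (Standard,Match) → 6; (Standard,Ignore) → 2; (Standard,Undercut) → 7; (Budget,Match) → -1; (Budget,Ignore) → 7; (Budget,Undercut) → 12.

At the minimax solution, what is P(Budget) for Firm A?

Row minima: Premium → -3, Standard → 2, Budget → -1; maximin = 2.
Column maxima: Match → 6, Ignore → 7, Undercut → 12; minimax = 6.
2 ≠ 6, so there is no saddle point; optimal play is mixed.
Premium is strictly dominated by Standard, so Firm A never plays it.
With Premium eliminated, Undercut is strictly dominated by Match (it gives Firm A strictly more in every remaining row), so Firm B never plays it.
On the remaining 2×2 (Standard, Budget vs Match, Ignore):
Let Firm A play Standard with probability p. Expected payoff against Match: 6p + (-1)(1−p) = 7p − 1; against Ignore: 2p + 7(1−p) = −5p + 7.
Setting these equal: 7p − 1 = −5p + 7 ⇒ 12p = 8 ⇒ p = 2/3, and the value is (7)·(2/3) − 1 = 11/3.
For Firm B: with q = P(Match), equating Standard's and Budget's payoffs gives 4q + 2 = −8q + 7 ⇒ q = 5/12.

1/3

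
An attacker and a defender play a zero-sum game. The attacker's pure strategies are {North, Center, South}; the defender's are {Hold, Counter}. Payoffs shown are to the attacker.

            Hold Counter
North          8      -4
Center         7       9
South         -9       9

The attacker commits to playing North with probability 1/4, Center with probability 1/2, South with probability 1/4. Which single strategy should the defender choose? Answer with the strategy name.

Hold

If the defender plays Hold, the attacker's expected payoff is (1/4)·8 + (1/2)·7 + (1/4)·(-9) = 13/4.
If the defender plays Counter, the attacker's expected payoff is (1/4)·(-4) + (1/2)·9 + (1/4)·9 = 23/4.
The defender minimizes the attacker's payoff; the smallest is 13/4, so the best response is Hold.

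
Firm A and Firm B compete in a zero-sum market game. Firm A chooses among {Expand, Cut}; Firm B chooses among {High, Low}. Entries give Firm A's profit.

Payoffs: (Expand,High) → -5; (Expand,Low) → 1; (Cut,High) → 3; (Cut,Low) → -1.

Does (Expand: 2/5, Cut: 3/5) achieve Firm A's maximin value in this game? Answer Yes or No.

Yes

Against High this mix gives (2/5)·(-5) + (3/5)·3 = -1/5.
Against Low this mix gives (2/5)·1 + (3/5)·(-1) = -1/5.
All of Firm B's active replies (High, Low) yield -1/5, and no column does worse for Firm A. The mix makes Firm B indifferent and guarantees -1/5, so it is optimal.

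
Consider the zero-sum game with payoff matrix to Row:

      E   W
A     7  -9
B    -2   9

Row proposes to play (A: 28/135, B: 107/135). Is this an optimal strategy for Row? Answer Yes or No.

Against E this mix gives (28/135)·7 + (107/135)·(-2) = -2/15.
Against W this mix gives (28/135)·(-9) + (107/135)·9 = 79/15.
Column will play E, holding Row to -2/15. Shifting weight toward the row that does better against E would raise this floor (the equalizing mix achieves 5/3 against both E and W), so the proposed strategy is not optimal.

No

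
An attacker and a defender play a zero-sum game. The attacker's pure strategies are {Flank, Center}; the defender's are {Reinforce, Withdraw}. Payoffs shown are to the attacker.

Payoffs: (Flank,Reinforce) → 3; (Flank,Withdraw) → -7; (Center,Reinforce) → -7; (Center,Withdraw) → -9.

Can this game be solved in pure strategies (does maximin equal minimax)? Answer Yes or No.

Yes

Row minima: Flank → -7, Center → -9; maximin = -7.
Column maxima: Reinforce → 3, Withdraw → -7; minimax = -7.
maximin = minimax = -7, so a saddle point exists.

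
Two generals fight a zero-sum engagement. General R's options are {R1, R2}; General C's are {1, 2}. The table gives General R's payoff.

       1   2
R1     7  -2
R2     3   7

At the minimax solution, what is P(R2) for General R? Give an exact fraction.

9/13

Row minima: R1 → -2, R2 → 3; maximin = 3.
Column maxima: 1 → 7, 2 → 7; minimax = 7.
3 ≠ 7, so there is no saddle point; optimal play is mixed.
Let General R play R1 with probability p. Expected payoff against 1: 7p + 3(1−p) = 4p + 3; against 2: (-2)p + 7(1−p) = −9p + 7.
Setting these equal: 4p + 3 = −9p + 7 ⇒ 13p = 4 ⇒ p = 4/13, and the value is (4)·(4/13) + 3 = 55/13.
For General C: with q = P(1), equating R1's and R2's payoffs gives 9q − 2 = −4q + 7 ⇒ q = 9/13.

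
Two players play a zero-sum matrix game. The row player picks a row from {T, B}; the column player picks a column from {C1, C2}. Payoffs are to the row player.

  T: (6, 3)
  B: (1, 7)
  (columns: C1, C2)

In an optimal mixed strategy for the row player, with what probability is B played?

1/3

Row minima: T → 3, B → 1; maximin = 3.
Column maxima: C1 → 6, C2 → 7; minimax = 6.
3 ≠ 6, so there is no saddle point; optimal play is mixed.
Let the row player play T with probability p. Expected payoff against C1: 6p + 1(1−p) = 5p + 1; against C2: 3p + 7(1−p) = −4p + 7.
Setting these equal: 5p + 1 = −4p + 7 ⇒ 9p = 6 ⇒ p = 2/3, and the value is (5)·(2/3) + 1 = 13/3.
For the column player: with q = P(C1), equating T's and B's payoffs gives 3q + 3 = −6q + 7 ⇒ q = 4/9.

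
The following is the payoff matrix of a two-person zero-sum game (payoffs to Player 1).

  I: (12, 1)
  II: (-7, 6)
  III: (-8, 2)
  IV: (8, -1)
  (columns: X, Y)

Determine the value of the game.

79/24

Row minima: I → 1, II → -7, III → -8, IV → -1; maximin = 1.
Column maxima: X → 12, Y → 6; minimax = 6.
1 ≠ 6, so there is no saddle point; optimal play is mixed.
III is strictly dominated by II, so Player 1 never plays it.
IV is strictly dominated by I, so Player 1 never plays it.
On the remaining 2×2 (I, II vs X, Y):
Let Player 1 play I with probability p. Expected payoff against X: 12p + (-7)(1−p) = 19p − 7; against Y: 1p + 6(1−p) = −5p + 6.
Setting these equal: 19p − 7 = −5p + 6 ⇒ 24p = 13 ⇒ p = 13/24, and the value is (19)·(13/24) − 7 = 79/24.
For Player 2: with q = P(X), equating I's and II's payoffs gives 11q + 1 = −13q + 6 ⇒ q = 5/24.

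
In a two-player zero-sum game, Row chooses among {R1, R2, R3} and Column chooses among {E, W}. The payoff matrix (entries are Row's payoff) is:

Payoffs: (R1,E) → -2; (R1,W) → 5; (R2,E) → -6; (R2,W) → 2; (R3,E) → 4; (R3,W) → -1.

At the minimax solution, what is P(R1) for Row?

Row minima: R1 → -2, R2 → -6, R3 → -1; maximin = -1.
Column maxima: E → 4, W → 5; minimax = 4.
-1 ≠ 4, so there is no saddle point; optimal play is mixed.
R2 is strictly dominated by R1, so Row never plays it.
On the remaining 2×2 (R1, R3 vs E, W):
Let Row play R1 with probability p. Expected payoff against E: (-2)p + 4(1−p) = −6p + 4; against W: 5p + (-1)(1−p) = 6p − 1.
Setting these equal: −6p + 4 = 6p − 1 ⇒ −12p = -5 ⇒ p = 5/12, and the value is (-6)·(5/12) + 4 = 3/2.
For Column: with q = P(E), equating R1's and R3's payoffs gives −7q + 5 = 5q − 1 ⇒ q = 1/2.

5/12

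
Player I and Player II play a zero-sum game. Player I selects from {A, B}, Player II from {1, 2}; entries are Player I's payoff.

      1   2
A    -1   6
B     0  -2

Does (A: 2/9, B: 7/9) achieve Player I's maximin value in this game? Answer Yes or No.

Yes

Against 1 this mix gives (2/9)·(-1) + (7/9)·0 = -2/9.
Against 2 this mix gives (2/9)·6 + (7/9)·(-2) = -2/9.
All of Player II's active replies (1, 2) yield -2/9, and no column does worse for Player I. The mix makes Player II indifferent and guarantees -2/9, so it is optimal.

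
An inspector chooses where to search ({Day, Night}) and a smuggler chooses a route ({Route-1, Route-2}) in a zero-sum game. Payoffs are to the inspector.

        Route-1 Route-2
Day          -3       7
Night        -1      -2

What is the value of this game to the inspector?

Row minima: Day → -3, Night → -2; maximin = -2.
Column maxima: Route-1 → -1, Route-2 → 7; minimax = -1.
-2 ≠ -1, so there is no saddle point; optimal play is mixed.
Let the inspector play Day with probability p. Expected payoff against Route-1: (-3)p + (-1)(1−p) = −2p − 1; against Route-2: 7p + (-2)(1−p) = 9p − 2.
Setting these equal: −2p − 1 = 9p − 2 ⇒ −11p = -1 ⇒ p = 1/11, and the value is (-2)·(1/11) − 1 = -13/11.
For the smuggler: with q = P(Route-1), equating Day's and Night's payoffs gives −10q + 7 = q − 2 ⇒ q = 9/11.

-13/11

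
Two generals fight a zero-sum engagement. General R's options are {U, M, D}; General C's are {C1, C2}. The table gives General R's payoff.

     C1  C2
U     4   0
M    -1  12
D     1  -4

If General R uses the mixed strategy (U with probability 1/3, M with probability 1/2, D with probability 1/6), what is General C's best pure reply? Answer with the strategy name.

If General C plays C1, General R's expected payoff is (1/3)·4 + (1/2)·(-1) + (1/6)·1 = 1.
If General C plays C2, General R's expected payoff is (1/3)·0 + (1/2)·12 + (1/6)·(-4) = 16/3.
General C minimizes General R's payoff; the smallest is 1, so the best response is C1.

C1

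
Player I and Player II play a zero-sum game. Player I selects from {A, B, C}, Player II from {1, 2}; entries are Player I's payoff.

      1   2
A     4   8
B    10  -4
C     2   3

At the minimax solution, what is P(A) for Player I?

Row minima: A → 4, B → -4, C → 2; maximin = 4.
Column maxima: 1 → 10, 2 → 8; minimax = 8.
4 ≠ 8, so there is no saddle point; optimal play is mixed.
C is strictly dominated by A, so Player I never plays it.
On the remaining 2×2 (A, B vs 1, 2):
Let Player I play A with probability p. Expected payoff against 1: 4p + 10(1−p) = −6p + 10; against 2: 8p + (-4)(1−p) = 12p − 4.
Setting these equal: −6p + 10 = 12p − 4 ⇒ −18p = -14 ⇒ p = 7/9, and the value is (-6)·(7/9) + 10 = 16/3.
For Player II: with q = P(1), equating A's and B's payoffs gives −4q + 8 = 14q − 4 ⇒ q = 2/3.

7/9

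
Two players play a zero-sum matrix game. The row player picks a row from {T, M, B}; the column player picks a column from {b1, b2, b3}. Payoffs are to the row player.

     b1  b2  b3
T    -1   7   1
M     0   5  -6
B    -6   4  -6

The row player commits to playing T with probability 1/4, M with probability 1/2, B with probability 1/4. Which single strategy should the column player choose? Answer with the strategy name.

b3

If the column player plays b1, the row player's expected payoff is (1/4)·(-1) + (1/2)·0 + (1/4)·(-6) = -7/4.
If the column player plays b2, the row player's expected payoff is (1/4)·7 + (1/2)·5 + (1/4)·4 = 21/4.
If the column player plays b3, the row player's expected payoff is (1/4)·1 + (1/2)·(-6) + (1/4)·(-6) = -17/4.
The column player minimizes the row player's payoff; the smallest is -17/4, so the best response is b3.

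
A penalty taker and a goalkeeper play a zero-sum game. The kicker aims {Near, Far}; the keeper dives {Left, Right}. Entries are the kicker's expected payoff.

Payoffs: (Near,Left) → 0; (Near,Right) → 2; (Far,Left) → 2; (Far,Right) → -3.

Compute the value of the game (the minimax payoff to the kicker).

4/7

Row minima: Near → 0, Far → -3; maximin = 0.
Column maxima: Left → 2, Right → 2; minimax = 2.
0 ≠ 2, so there is no saddle point; optimal play is mixed.
Let the kicker play Near with probability p. Expected payoff against Left: 0p + 2(1−p) = −2p + 2; against Right: 2p + (-3)(1−p) = 5p − 3.
Setting these equal: −2p + 2 = 5p − 3 ⇒ −7p = -5 ⇒ p = 5/7, and the value is (-2)·(5/7) + 2 = 4/7.
For the keeper: with q = P(Left), equating Near's and Far's payoffs gives −2q + 2 = 5q − 3 ⇒ q = 5/7.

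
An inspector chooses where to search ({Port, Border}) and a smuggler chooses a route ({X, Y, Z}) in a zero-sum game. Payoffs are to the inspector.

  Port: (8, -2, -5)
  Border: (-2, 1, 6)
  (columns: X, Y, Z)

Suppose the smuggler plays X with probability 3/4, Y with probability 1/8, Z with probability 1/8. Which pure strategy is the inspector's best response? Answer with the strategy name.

Expected payoff of Port: (3/4)·8 + (1/8)·(-2) + (1/8)·(-5) = 41/8.
Expected payoff of Border: (3/4)·(-2) + (1/8)·1 + (1/8)·6 = -5/8.
The largest is 41/8, so the inspector's best response is Port.

Port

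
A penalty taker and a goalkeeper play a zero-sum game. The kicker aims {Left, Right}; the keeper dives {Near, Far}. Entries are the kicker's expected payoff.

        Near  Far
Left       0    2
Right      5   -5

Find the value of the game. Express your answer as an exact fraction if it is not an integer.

5/6

Row minima: Left → 0, Right → -5; maximin = 0.
Column maxima: Near → 5, Far → 2; minimax = 2.
0 ≠ 2, so there is no saddle point; optimal play is mixed.
Let the kicker play Left with probability p. Expected payoff against Near: 0p + 5(1−p) = −5p + 5; against Far: 2p + (-5)(1−p) = 7p − 5.
Setting these equal: −5p + 5 = 7p − 5 ⇒ −12p = -10 ⇒ p = 5/6, and the value is (-5)·(5/6) + 5 = 5/6.
For the keeper: with q = P(Near), equating Left's and Right's payoffs gives −2q + 2 = 10q − 5 ⇒ q = 7/12.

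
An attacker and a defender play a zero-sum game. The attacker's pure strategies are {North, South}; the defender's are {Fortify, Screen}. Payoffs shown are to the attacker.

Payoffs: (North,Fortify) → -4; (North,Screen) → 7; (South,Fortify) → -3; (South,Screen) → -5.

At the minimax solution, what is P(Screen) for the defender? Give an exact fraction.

1/13

Row minima: North → -4, South → -5; maximin = -4.
Column maxima: Fortify → -3, Screen → 7; minimax = -3.
-4 ≠ -3, so there is no saddle point; optimal play is mixed.
Let the attacker play North with probability p. Expected payoff against Fortify: (-4)p + (-3)(1−p) = −p − 3; against Screen: 7p + (-5)(1−p) = 12p − 5.
Setting these equal: −p − 3 = 12p − 5 ⇒ −13p = -2 ⇒ p = 2/13, and the value is (-1)·(2/13) − 3 = -41/13.
For the defender: with q = P(Fortify), equating North's and South's payoffs gives −11q + 7 = 2q − 5 ⇒ q = 12/13.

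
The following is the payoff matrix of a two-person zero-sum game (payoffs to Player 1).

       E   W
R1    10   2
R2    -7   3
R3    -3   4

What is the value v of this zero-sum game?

Row minima: R1 → 2, R2 → -7, R3 → -3; maximin = 2.
Column maxima: E → 10, W → 4; minimax = 4.
2 ≠ 4, so there is no saddle point; optimal play is mixed.
R2 is strictly dominated by R3, so Player 1 never plays it.
On the remaining 2×2 (R1, R3 vs E, W):
Let Player 1 play R1 with probability p. Expected payoff against E: 10p + (-3)(1−p) = 13p − 3; against W: 2p + 4(1−p) = −2p + 4.
Setting these equal: 13p − 3 = −2p + 4 ⇒ 15p = 7 ⇒ p = 7/15, and the value is (13)·(7/15) − 3 = 46/15.
For Player 2: with q = P(E), equating R1's and R3's payoffs gives 8q + 2 = −7q + 4 ⇒ q = 2/15.

46/15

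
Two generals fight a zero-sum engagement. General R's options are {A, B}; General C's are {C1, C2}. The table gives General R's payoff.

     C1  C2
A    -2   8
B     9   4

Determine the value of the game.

16/3

Row minima: A → -2, B → 4; maximin = 4.
Column maxima: C1 → 9, C2 → 8; minimax = 8.
4 ≠ 8, so there is no saddle point; optimal play is mixed.
Let General R play A with probability p. Expected payoff against C1: (-2)p + 9(1−p) = −11p + 9; against C2: 8p + 4(1−p) = 4p + 4.
Setting these equal: −11p + 9 = 4p + 4 ⇒ −15p = -5 ⇒ p = 1/3, and the value is (-11)·(1/3) + 9 = 16/3.
For General C: with q = P(C1), equating A's and B's payoffs gives −10q + 8 = 5q + 4 ⇒ q = 4/15.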